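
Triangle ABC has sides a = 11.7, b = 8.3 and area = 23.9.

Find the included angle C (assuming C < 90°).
Area = ½·a·b·sin(C)  ⇒  sin(C) = 2·Area/(a·b) = 2·23.9/(11.7·8.3) = 47.8/97.11 ≈ 0.492225
C = arcsin(0.492225) ≈ 29.487° (taking the acute solution since C < 90°)

C = 29.49°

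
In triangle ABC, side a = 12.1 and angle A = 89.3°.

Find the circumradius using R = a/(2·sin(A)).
R = a/(2·sin(A)) = 12.1/(2·sin(89.3°))
sin(89.3°) ≈ 0.999925
R ≈ 12.1/(2·0.999925) = 12.1/1.99985 ≈ 6.05045

R = 6.05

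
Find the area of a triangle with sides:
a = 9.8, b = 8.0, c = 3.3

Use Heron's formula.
s = (9.8 + 8.0 + 3.3)/2 = 21.1/2 = 10.55
s − a = 0.75, s − b = 2.55, s − c = 7.25
s(s−a)(s−b)(s−c) = 10.55·0.75·2.55·7.25 ≈ 146.282
Area = √146.282 ≈ 12.0947

Area = 12.09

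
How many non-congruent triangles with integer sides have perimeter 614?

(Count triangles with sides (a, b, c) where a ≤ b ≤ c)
Let a ≤ b ≤ c with a + b + c = 614. The only binding inequality is a + b > c, i.e. 614 − c > c, so c < 614/2; and c ≥ 614/3 since c is the largest side.
So 205 ≤ c ≤ 306. For each c, b runs from ⌈(614 − c)/2⌉ up to c (then a = 614 − b − c satisfies 1 ≤ a ≤ b automatically), giving c − ⌈(614 − c)/2⌉ + 1 choices.
Summing over c: 1 + 3 + 4 + 6 + … + 151 + 153  (102 terms, c = 205, …, 306) = 7854
Check (closed form: nearest integer to p²/48 for even p, (p+3)²/48 for odd p): 614²/48 = 376996/48 ≈ 7854.08 → 7854

7854 triangles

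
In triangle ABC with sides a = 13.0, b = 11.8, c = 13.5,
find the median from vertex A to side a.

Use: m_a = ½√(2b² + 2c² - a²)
m_a = ½√(2·11.8² + 2·13.5² − 13.0²) = ½√(2·139.24 + 2·182.25 − 169) = ½√(278.48 + 364.5 − 169) = ½√473.98
√473.98 ≈ 21.7711, so m_a ≈ 10.8855

m_a = 10.89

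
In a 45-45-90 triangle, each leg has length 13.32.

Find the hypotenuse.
In a 45-45-90 triangle the sides are in ratio 1 : 1 : √2, so hypotenuse = leg·√2.
Hypotenuse = 13.32·√2 ≈ 13.32·1.41421 ≈ 18.8373

Hypotenuse = 13.32√2 = 18.84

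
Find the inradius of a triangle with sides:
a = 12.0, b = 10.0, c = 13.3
r = Area/s where s is the semi-perimeter.
s = (12.0 + 10.0 + 13.3)/2 = 35.3/2 = 17.65
Area = √(s(s−a)(s−b)(s−c)) = √(17.65·5.65·7.65·4.35) ≈ √3318.52 ≈ 57.6066
r ≈ 57.6066/17.65 ≈ 3.26383

r = 3.264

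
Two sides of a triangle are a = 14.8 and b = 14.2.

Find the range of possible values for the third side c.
Triangle inequality: |a − b| < c < a + b
|a − b| = |14.8 − 14.2| = 0.6
a + b = 14.8 + 14.2 = 29

0.6 < c < 29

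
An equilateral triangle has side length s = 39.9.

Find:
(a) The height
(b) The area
(a) The height splits the triangle into two 30-60-90 halves: h = s·√3/2 = 39.9·1.73205/2 ≈ 69.1088/2 ≈ 34.5544
(b) Area = (√3/4)·s² = (√3/4)·39.9² = (√3/4)·1592.01 ≈ 0.433013·1592.01 ≈ 689.361

Height = 34.55, Area = 689.4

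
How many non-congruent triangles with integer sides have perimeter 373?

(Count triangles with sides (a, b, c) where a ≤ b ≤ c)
Let a ≤ b ≤ c with a + b + c = 373. The only binding inequality is a + b > c, i.e. 373 − c > c, so c < 373/2; and c ≥ 373/3 since c is the largest side.
So 125 ≤ c ≤ 186. For each c, b runs from ⌈(373 − c)/2⌉ up to c (then a = 373 − b − c satisfies 1 ≤ a ≤ b automatically), giving c − ⌈(373 − c)/2⌉ + 1 choices.
Summing over c: 2 + 3 + 5 + 6 + … + 92 + 93  (62 terms, c = 125, …, 186) = 2945
Check (closed form: nearest integer to p²/48 for even p, (p+3)²/48 for odd p): (373+3)²/48 = 376²/48 = 141376/48 ≈ 2945.33 → 2945

2945 triangles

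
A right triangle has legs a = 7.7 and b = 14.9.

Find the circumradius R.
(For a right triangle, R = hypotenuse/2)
Hypotenuse c = √(a² + b²) = √(59.29 + 222.01) = √281.3 ≈ 16.772
R = c/2 ≈ 16.772/2 ≈ 8.386

R = 8.386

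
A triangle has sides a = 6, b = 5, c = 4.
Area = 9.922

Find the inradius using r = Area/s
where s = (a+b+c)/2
s = (6 + 5 + 4)/2 = 15/2 = 7.5
r = Area/s = 9.922/7.5 ≈ 1.32293

r = 1.323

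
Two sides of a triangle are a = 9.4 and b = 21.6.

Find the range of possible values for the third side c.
Triangle inequality: |a − b| < c < a + b
|a − b| = |9.4 − 21.6| = 12.2
a + b = 9.4 + 21.6 = 31

12.2 < c < 31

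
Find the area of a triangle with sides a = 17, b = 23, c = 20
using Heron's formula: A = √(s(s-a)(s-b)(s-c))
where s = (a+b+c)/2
s = (17 + 23 + 20)/2 = 60/2 = 30
s − a = 13, s − b = 7, s − c = 10
s(s−a)(s−b)(s−c) = 30·13·7·10 = 27300
Area = √27300 ≈ 165.227

s = 30.0, Area = 165.2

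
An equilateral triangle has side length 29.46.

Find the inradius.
r = Area/s with s the semi-perimeter.
Area = (√3/4)·29.46² = (√3/4)·867.8916 ≈ 0.433013·867.8916 ≈ 375.808
s = 3·29.46/2 = 44.19
r ≈ 375.808/44.19 ≈ 8.50437
(Equivalently r = side/(2√3) = 29.46/3.4641 ≈ 8.50437.)

r = 8.504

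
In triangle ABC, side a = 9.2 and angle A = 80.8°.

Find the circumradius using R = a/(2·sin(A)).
R = a/(2·sin(A)) = 9.2/(2·sin(80.8°))
sin(80.8°) ≈ 0.987136
R ≈ 9.2/(2·0.987136) = 9.2/1.97427 ≈ 4.65994

R = 4.66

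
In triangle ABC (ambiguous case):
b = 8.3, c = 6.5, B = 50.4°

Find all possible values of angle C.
b/sin(B) = c/sin(C)  ⇒  sin(C) = c·sin(B)/b = 6.5·sin(50.4°)/8.3
sin(50.4°) ≈ 0.770513
sin(C) ≈ 6.5·0.770513/8.3 ≈ 5.00834/8.3 ≈ 0.603414
Candidate 1: C₁ = arcsin(0.603414) ≈ 37.1148°  →  A = 180° − 50.4° − 37.1148° ≈ 92.4852° > 0, valid
Candidate 2: C₂ = 180° − C₁ ≈ 142.885°  →  A = 180° − 50.4° − 142.885° ≈ -13.2852° ≤ 0, not a valid triangle

C = 37.11° (one solution)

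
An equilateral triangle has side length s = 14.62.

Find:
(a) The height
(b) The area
(a) The height splits the triangle into two 30-60-90 halves: h = s·√3/2 = 14.62·1.73205/2 ≈ 25.3226/2 ≈ 12.6613
(b) Area = (√3/4)·s² = (√3/4)·14.62² = (√3/4)·213.7444 ≈ 0.433013·213.7444 ≈ 92.554

Height = 12.66, Area = 92.55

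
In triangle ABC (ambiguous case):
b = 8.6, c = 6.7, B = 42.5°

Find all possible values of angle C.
b/sin(B) = c/sin(C)  ⇒  sin(C) = c·sin(B)/b = 6.7·sin(42.5°)/8.6
sin(42.5°) ≈ 0.67559
sin(C) ≈ 6.7·0.67559/8.6 ≈ 4.52645/8.6 ≈ 0.526332
Candidate 1: C₁ = arcsin(0.526332) ≈ 31.7579°  →  A = 180° − 42.5° − 31.7579° ≈ 105.742° > 0, valid
Candidate 2: C₂ = 180° − C₁ ≈ 148.242°  →  A = 180° − 42.5° − 148.242° ≈ -10.7421° ≤ 0, not a valid triangle

C = 31.76° (one solution)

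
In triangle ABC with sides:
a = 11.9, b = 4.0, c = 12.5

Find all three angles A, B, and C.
Law of cosines for each angle (a² = 141.61, b² = 16, c² = 156.25):
cos(A) = (b² + c² − a²)/(2bc) = (16 + 156.25 − 141.61)/(2·4.0·12.5) = 30.64/100 ≈ 0.3064  ⇒  A ≈ 72.1576°
cos(B) = (a² + c² − b²)/(2ac) = (141.61 + 156.25 − 16)/(2·11.9·12.5) = 281.86/297.5 ≈ 0.947429  ⇒  B ≈ 18.661°
cos(C) = (a² + b² − c²)/(2ab) = (141.61 + 16 − 156.25)/(2·11.9·4.0) = 1.36/95.2 ≈ 0.0142857  ⇒  C ≈ 89.1815°
Check: A + B + C ≈ 180°

A = 72.16°, B = 18.66°, C = 89.18°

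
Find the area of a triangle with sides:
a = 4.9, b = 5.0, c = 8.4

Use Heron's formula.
s = (4.9 + 5.0 + 8.4)/2 = 18.3/2 = 9.15
s − a = 4.25, s − b = 4.15, s − c = 0.75
s(s−a)(s−b)(s−c) = 9.15·4.25·4.15·0.75 ≈ 121.037
Area = √121.037 ≈ 11.0017

Area = 11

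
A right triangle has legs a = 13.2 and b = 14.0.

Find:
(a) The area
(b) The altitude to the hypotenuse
(a) The legs are perpendicular, so Area = ½·a·b = ½·13.2·14.0 = ½·184.8 = 92.4
(b) Hypotenuse c = √(a² + b²) = √(174.24 + 196) = √370.24 ≈ 19.2416
    Area = ½·c·h_c  ⇒  h_c = 2·Area/c = 184.8/19.2416 ≈ 9.60418

Area = 92.4, h_c = 9.604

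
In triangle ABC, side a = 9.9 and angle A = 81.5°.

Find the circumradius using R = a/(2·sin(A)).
R = a/(2·sin(A)) = 9.9/(2·sin(81.5°))
sin(81.5°) ≈ 0.989016
R ≈ 9.9/(2·0.989016) = 9.9/1.97803 ≈ 5.00498

R = 5.005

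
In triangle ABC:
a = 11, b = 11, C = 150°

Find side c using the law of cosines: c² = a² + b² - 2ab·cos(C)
c² = 11² + 11² − 2·11·11·cos(150°)
cos(150°) ≈ -0.866025
c² ≈ 121 + 121 − 242·(-0.866025) ≈ 242 + 209.578 ≈ 451.578
c ≈ √451.578 ≈ 21.2504

c = 21.25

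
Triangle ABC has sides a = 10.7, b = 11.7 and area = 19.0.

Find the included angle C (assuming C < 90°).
Area = ½·a·b·sin(C)  ⇒  sin(C) = 2·Area/(a·b) = 2·19.0/(10.7·11.7) = 38/125.19 ≈ 0.303539
C = arcsin(0.303539) ≈ 17.6703° (taking the acute solution since C < 90°)

C = 17.67°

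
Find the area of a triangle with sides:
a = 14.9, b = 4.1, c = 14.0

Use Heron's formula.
s = (14.9 + 4.1 + 14.0)/2 = 33/2 = 16.5
s − a = 1.6, s − b = 12.4, s − c = 2.5
s(s−a)(s−b)(s−c) = 16.5·1.6·12.4·2.5 ≈ 818.4
Area = √818.4 ≈ 28.6077

Area = 28.61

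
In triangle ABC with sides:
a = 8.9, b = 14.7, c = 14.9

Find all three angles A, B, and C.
Law of cosines for each angle (a² = 79.21, b² = 216.09, c² = 222.01):
cos(A) = (b² + c² − a²)/(2bc) = (216.09 + 222.01 − 79.21)/(2·14.7·14.9) = 358.89/438.06 ≈ 0.819271  ⇒  A ≈ 34.9881°
cos(B) = (a² + c² − b²)/(2ac) = (79.21 + 222.01 − 216.09)/(2·8.9·14.9) = 85.13/265.22 ≈ 0.320979  ⇒  B ≈ 71.2779°
cos(C) = (a² + b² − c²)/(2ab) = (79.21 + 216.09 − 222.01)/(2·8.9·14.7) = 73.29/261.66 ≈ 0.280096  ⇒  C ≈ 73.734°
Check: A + B + C ≈ 180°

A = 34.99°, B = 71.28°, C = 73.73°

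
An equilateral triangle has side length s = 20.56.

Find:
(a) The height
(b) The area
(a) The height splits the triangle into two 30-60-90 halves: h = s·√3/2 = 20.56·1.73205/2 ≈ 35.611/2 ≈ 17.8055
(b) Area = (√3/4)·s² = (√3/4)·20.56² = (√3/4)·422.7136 ≈ 0.433013·422.7136 ≈ 183.04

Height = 17.81, Area = 183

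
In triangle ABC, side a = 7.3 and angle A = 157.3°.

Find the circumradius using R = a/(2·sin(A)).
R = a/(2·sin(A)) = 7.3/(2·sin(157.3°))
sin(157.3°) ≈ 0.385906
R ≈ 7.3/(2·0.385906) = 7.3/0.771812 ≈ 9.45826

R = 9.458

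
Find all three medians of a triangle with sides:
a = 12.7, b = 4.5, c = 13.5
Median formula: m_a = ½√(2b² + 2c² − a²) (and cyclically). a² = 161.29, b² = 20.25, c² = 182.25.
m_a = ½√(2·20.25 + 2·182.25 − 161.29) = ½√243.71 ≈ ½·15.6112 ≈ 7.80561
m_b = ½√(2·161.29 + 2·182.25 − 20.25) = ½√666.83 ≈ ½·25.8231 ≈ 12.9115
m_c = ½√(2·161.29 + 2·20.25 − 182.25) = ½√180.83 ≈ ½·13.4473 ≈ 6.72365

m_a = 7.806, m_b = 12.91, m_c = 6.724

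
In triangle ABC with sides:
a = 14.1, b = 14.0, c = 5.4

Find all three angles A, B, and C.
Law of cosines for each angle (a² = 198.81, b² = 196, c² = 29.16):
cos(A) = (b² + c² − a²)/(2bc) = (196 + 29.16 − 198.81)/(2·14.0·5.4) = 26.35/151.2 ≈ 0.174272  ⇒  A ≈ 79.9637°
cos(B) = (a² + c² − b²)/(2ac) = (198.81 + 29.16 − 196)/(2·14.1·5.4) = 31.97/152.28 ≈ 0.209942  ⇒  B ≈ 77.881°
cos(C) = (a² + b² − c²)/(2ab) = (198.81 + 196 − 29.16)/(2·14.1·14.0) = 365.65/394.8 ≈ 0.926165  ⇒  C ≈ 22.1553°
Check: A + B + C ≈ 180°

A = 79.96°, B = 77.88°, C = 22.16°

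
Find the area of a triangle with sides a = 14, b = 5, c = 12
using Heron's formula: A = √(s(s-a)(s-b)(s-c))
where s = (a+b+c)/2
s = (14 + 5 + 12)/2 = 31/2 = 15.5
s − a = 1.5, s − b = 10.5, s − c = 3.5
s(s−a)(s−b)(s−c) = 15.5·1.5·10.5·3.5 = 854.4375
Area = √854.4375 ≈ 29.2308

s = 15.5, Area = 29.23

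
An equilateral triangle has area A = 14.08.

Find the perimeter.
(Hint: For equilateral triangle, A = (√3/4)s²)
A = (√3/4)s²  ⇒  s² = 4A/√3 = 4·14.08/√3 = 56.32/1.73205 ≈ 32.5164
s ≈ √32.5164 ≈ 5.70231
Perimeter = 3s ≈ 3·5.70231 ≈ 17.1069

Perimeter = 17.11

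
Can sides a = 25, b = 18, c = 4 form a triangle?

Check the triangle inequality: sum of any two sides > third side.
a + b vs c: 25 + 18 = 43 > 4  ✓
a + c vs b: 25 + 4 = 29 > 18  ✓
b + c vs a: 18 + 4 = 22 ≤ 25  ✗

No: 18 + 4 = 22 is not > 25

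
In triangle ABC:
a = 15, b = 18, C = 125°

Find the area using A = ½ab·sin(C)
A = ½·a·b·sin(C) = ½·15·18·sin(125°)
sin(125°) ≈ 0.819152
A ≈ ½·270·0.819152 = 135·0.819152 ≈ 110.586

Area = 110.6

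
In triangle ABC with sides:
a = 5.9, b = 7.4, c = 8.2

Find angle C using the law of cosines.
c² = a² + b² − 2ab·cos(C)  ⇒  cos(C) = (a² + b² − c²)/(2ab)
cos(C) = (5.9² + 7.4² − 8.2²)/(2·5.9·7.4) = (34.81 + 54.76 − 67.24)/87.32 = 22.33/87.32 ≈ 0.255726
C = arccos(0.255726) ≈ 75.1834°

C = 75.18°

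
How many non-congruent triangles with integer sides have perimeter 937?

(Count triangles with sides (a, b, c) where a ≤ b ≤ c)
Let a ≤ b ≤ c with a + b + c = 937. The only binding inequality is a + b > c, i.e. 937 − c > c, so c < 937/2; and c ≥ 937/3 since c is the largest side.
So 313 ≤ c ≤ 468. For each c, b runs from ⌈(937 − c)/2⌉ up to c (then a = 937 − b − c satisfies 1 ≤ a ≤ b automatically), giving c − ⌈(937 − c)/2⌉ + 1 choices.
Summing over c: 2 + 3 + 5 + 6 + … + 233 + 234  (156 terms, c = 313, …, 468) = 18408
Check (closed form: nearest integer to p²/48 for even p, (p+3)²/48 for odd p): (937+3)²/48 = 940²/48 = 883600/48 ≈ 18408.33 → 18408

18408 triangles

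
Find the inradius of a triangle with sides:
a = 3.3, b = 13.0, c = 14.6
r = Area/s where s is the semi-perimeter.
s = (3.3 + 13.0 + 14.6)/2 = 30.9/2 = 15.45
Area = √(s(s−a)(s−b)(s−c)) = √(15.45·12.15·2.45·0.85) ≈ √390.922 ≈ 19.7717
r ≈ 19.7717/15.45 ≈ 1.27972

r = 1.28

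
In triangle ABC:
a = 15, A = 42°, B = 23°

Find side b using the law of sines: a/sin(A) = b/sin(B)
a/sin(A) = b/sin(B)  ⇒  b = a·sin(B)/sin(A) = 15·sin(23°)/sin(42°)
sin(23°) ≈ 0.390731, sin(42°) ≈ 0.669131
b ≈ 15·0.390731/0.669131 ≈ 5.86097/0.669131 ≈ 8.75908

b = 8.759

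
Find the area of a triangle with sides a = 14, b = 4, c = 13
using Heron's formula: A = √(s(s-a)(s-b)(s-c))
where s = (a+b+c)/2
s = (14 + 4 + 13)/2 = 31/2 = 15.5
s − a = 1.5, s − b = 11.5, s − c = 2.5
s(s−a)(s−b)(s−c) = 15.5·1.5·11.5·2.5 = 668.4375
Area = √668.4375 ≈ 25.8542

s = 15.5, Area = 25.85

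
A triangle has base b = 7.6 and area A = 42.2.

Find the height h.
A = ½·b·h  ⇒  h = 2A/b = 2·42.2/7.6 = 84.4/7.6 ≈ 11.1053

h = 11.11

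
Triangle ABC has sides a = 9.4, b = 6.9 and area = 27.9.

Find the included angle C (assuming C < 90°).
Area = ½·a·b·sin(C)  ⇒  sin(C) = 2·Area/(a·b) = 2·27.9/(9.4·6.9) = 55.8/64.86 ≈ 0.860315
C = arcsin(0.860315) ≈ 59.3519° (taking the acute solution since C < 90°)

C = 59.35°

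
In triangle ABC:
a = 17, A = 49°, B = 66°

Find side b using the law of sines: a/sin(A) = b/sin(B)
a/sin(A) = b/sin(B)  ⇒  b = a·sin(B)/sin(A) = 17·sin(66°)/sin(49°)
sin(66°) ≈ 0.913545, sin(49°) ≈ 0.75471
b ≈ 17·0.913545/0.75471 ≈ 15.5303/0.75471 ≈ 20.5778

b = 20.58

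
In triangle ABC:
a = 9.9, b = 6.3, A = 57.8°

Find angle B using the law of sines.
a/sin(A) = b/sin(B)  ⇒  sin(B) = b·sin(A)/a = 6.3·sin(57.8°)/9.9
sin(57.8°) ≈ 0.846193
sin(B) ≈ 6.3·0.846193/9.9 ≈ 5.33102/9.9 ≈ 0.538487
B = arcsin(0.538487) ≈ 32.5807°
(Since b ≤ a we need B ≤ A, so the obtuse alternative 180° − 32.5807° ≈ 147.419° is rejected.)

B = 32.58°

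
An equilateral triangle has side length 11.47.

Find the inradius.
r = Area/s with s the semi-perimeter.
Area = (√3/4)·11.47² = (√3/4)·131.5609 ≈ 0.433013·131.5609 ≈ 56.9675
s = 3·11.47/2 = 17.205
r ≈ 56.9675/17.205 ≈ 3.3111
(Equivalently r = side/(2√3) = 11.47/3.4641 ≈ 3.3111.)

r = 3.311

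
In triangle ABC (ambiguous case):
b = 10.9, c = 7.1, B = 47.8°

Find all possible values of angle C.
b/sin(B) = c/sin(C)  ⇒  sin(C) = c·sin(B)/b = 7.1·sin(47.8°)/10.9
sin(47.8°) ≈ 0.740805
sin(C) ≈ 7.1·0.740805/10.9 ≈ 5.25971/10.9 ≈ 0.482542
Candidate 1: C₁ = arcsin(0.482542) ≈ 28.8516°  →  A = 180° − 47.8° − 28.8516° ≈ 103.348° > 0, valid
Candidate 2: C₂ = 180° − C₁ ≈ 151.148°  →  A = 180° − 47.8° − 151.148° ≈ -18.9484° ≤ 0, not a valid triangle

C = 28.85° (one solution)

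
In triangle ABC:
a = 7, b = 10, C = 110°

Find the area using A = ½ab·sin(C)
A = ½·a·b·sin(C) = ½·7·10·sin(110°)
sin(110°) ≈ 0.939693
A ≈ ½·70·0.939693 = 35·0.939693 ≈ 32.8892

Area = 32.89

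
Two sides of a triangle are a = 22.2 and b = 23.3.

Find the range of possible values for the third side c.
Triangle inequality: |a − b| < c < a + b
|a − b| = |22.2 − 23.3| = 1.1
a + b = 22.2 + 23.3 = 45.5

1.1 < c < 45.5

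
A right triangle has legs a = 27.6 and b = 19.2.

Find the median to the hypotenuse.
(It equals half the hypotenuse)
Hypotenuse c = √(a² + b²) = √(761.76 + 368.64) = √1130.4 ≈ 33.6214
Median to hypotenuse = c/2 ≈ 33.6214/2 ≈ 16.8107

Median = 16.81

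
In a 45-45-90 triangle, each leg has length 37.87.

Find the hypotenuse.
In a 45-45-90 triangle the sides are in ratio 1 : 1 : √2, so hypotenuse = leg·√2.
Hypotenuse = 37.87·√2 ≈ 37.87·1.41421 ≈ 53.5563

Hypotenuse = 37.87√2 = 53.56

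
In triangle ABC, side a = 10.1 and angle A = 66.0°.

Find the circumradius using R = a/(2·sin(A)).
R = a/(2·sin(A)) = 10.1/(2·sin(66.0°))
sin(66.0°) ≈ 0.913545
R ≈ 10.1/(2·0.913545) = 10.1/1.82709 ≈ 5.52791

R = 5.528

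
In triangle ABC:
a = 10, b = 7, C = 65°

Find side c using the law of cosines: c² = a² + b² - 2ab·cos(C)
c² = 10² + 7² − 2·10·7·cos(65°)
cos(65°) ≈ 0.422618
c² ≈ 100 + 49 − 140·(0.422618) ≈ 149 − 59.1666 ≈ 89.8334
c ≈ √89.8334 ≈ 9.47805

c = 9.478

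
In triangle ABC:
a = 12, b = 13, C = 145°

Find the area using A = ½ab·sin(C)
A = ½·a·b·sin(C) = ½·12·13·sin(145°)
sin(145°) ≈ 0.573576
A ≈ ½·156·0.573576 = 78·0.573576 ≈ 44.739

Area = 44.74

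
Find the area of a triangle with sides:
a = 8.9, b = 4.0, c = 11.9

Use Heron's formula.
s = (8.9 + 4.0 + 11.9)/2 = 24.8/2 = 12.4
s − a = 3.5, s − b = 8.4, s − c = 0.5
s(s−a)(s−b)(s−c) = 12.4·3.5·8.4·0.5 ≈ 182.28
Area = √182.28 ≈ 13.5011

Area = 13.5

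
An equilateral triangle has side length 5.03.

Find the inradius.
r = Area/s with s the semi-perimeter.
Area = (√3/4)·5.03² = (√3/4)·25.3009 ≈ 0.433013·25.3009 ≈ 10.9556
s = 3·5.03/2 = 7.545
r ≈ 10.9556/7.545 ≈ 1.45204
(Equivalently r = side/(2√3) = 5.03/3.4641 ≈ 1.45204.)

r = 1.452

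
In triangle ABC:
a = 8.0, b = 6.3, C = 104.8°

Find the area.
Two sides and the included angle (SAS): A = ½·a·b·sin(C) = ½·8.0·6.3·sin(104.8°)
sin(104.8°) ≈ 0.966823
A ≈ ½·50.4·0.966823 = 25.2·0.966823 ≈ 24.3639

Area = 24.36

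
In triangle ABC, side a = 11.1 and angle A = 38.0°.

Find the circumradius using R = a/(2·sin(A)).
R = a/(2·sin(A)) = 11.1/(2·sin(38.0°))
sin(38.0°) ≈ 0.615661
R ≈ 11.1/(2·0.615661) = 11.1/1.23132 ≈ 9.01469

R = 9.015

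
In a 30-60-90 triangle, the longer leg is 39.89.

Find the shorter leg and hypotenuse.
In a 30-60-90 triangle the sides are in ratio 1 : √3 : 2, so short leg = long leg/√3 and hypotenuse = 2·(short leg).
Short leg = 39.89/√3 ≈ 39.89/1.73205 ≈ 23.0305
Hypotenuse = 2·23.0305 ≈ 46.061

Short leg = 23.03, Hypotenuse = 46.06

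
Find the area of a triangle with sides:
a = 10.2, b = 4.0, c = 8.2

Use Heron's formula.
s = (10.2 + 4.0 + 8.2)/2 = 22.4/2 = 11.2
s − a = 1, s − b = 7.2, s − c = 3
s(s−a)(s−b)(s−c) = 11.2·1·7.2·3 ≈ 241.92
Area = √241.92 ≈ 15.5538

Area = 15.55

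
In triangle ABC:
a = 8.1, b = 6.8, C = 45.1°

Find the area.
Two sides and the included angle (SAS): A = ½·a·b·sin(C) = ½·8.1·6.8·sin(45.1°)
sin(45.1°) ≈ 0.70834
A ≈ ½·55.08·0.70834 = 27.54·0.70834 ≈ 19.5077

Area = 19.51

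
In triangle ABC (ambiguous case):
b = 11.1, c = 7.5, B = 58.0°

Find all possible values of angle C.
b/sin(B) = c/sin(C)  ⇒  sin(C) = c·sin(B)/b = 7.5·sin(58.0°)/11.1
sin(58.0°) ≈ 0.848048
sin(C) ≈ 7.5·0.848048/11.1 ≈ 6.36036/11.1 ≈ 0.573005
Candidate 1: C₁ = arcsin(0.573005) ≈ 34.9601°  →  A = 180° − 58.0° − 34.9601° ≈ 87.0399° > 0, valid
Candidate 2: C₂ = 180° − C₁ ≈ 145.04°  →  A = 180° − 58.0° − 145.04° ≈ -23.0399° ≤ 0, not a valid triangle

C = 34.96° (one solution)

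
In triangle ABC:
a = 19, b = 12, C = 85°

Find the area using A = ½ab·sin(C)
A = ½·a·b·sin(C) = ½·19·12·sin(85°)
sin(85°) ≈ 0.996195
A ≈ ½·228·0.996195 = 114·0.996195 ≈ 113.566

Area = 113.6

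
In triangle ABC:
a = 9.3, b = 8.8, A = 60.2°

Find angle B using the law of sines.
a/sin(A) = b/sin(B)  ⇒  sin(B) = b·sin(A)/a = 8.8·sin(60.2°)/9.3
sin(60.2°) ≈ 0.867765
sin(B) ≈ 8.8·0.867765/9.3 ≈ 7.63634/9.3 ≈ 0.821111
B = arcsin(0.821111) ≈ 55.1962°
(Since b ≤ a we need B ≤ A, so the obtuse alternative 180° − 55.1962° ≈ 124.804° is rejected.)

B = 55.2°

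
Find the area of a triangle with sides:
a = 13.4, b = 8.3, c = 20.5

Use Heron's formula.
s = (13.4 + 8.3 + 20.5)/2 = 42.2/2 = 21.1
s − a = 7.7, s − b = 12.8, s − c = 0.6
s(s−a)(s−b)(s−c) = 21.1·7.7·12.8·0.6 ≈ 1247.77
Area = √1247.77 ≈ 35.3238

Area = 35.32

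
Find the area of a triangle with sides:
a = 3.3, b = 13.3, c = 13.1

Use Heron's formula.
s = (3.3 + 13.3 + 13.1)/2 = 29.7/2 = 14.85
s − a = 11.55, s − b = 1.55, s − c = 1.75
s(s−a)(s−b)(s−c) = 14.85·11.55·1.55·1.75 ≈ 465.241
Area = √465.241 ≈ 21.5695

Area = 21.57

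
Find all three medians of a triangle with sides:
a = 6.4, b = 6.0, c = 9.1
Median formula: m_a = ½√(2b² + 2c² − a²) (and cyclically). a² = 40.96, b² = 36, c² = 82.81.
m_a = ½√(2·36 + 2·82.81 − 40.96) = ½√196.66 ≈ ½·14.0236 ≈ 7.01178
m_b = ½√(2·40.96 + 2·82.81 − 36) = ½√211.54 ≈ ½·14.5444 ≈ 7.27221
m_c = ½√(2·40.96 + 2·36 − 82.81) = ½√71.11 ≈ ½·8.43267 ≈ 4.21634

m_a = 7.012, m_b = 7.272, m_c = 4.216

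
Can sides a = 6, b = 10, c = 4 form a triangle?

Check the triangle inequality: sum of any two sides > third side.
a + b vs c: 6 + 10 = 16 > 4  ✓
a + c vs b: 6 + 4 = 10 ≤ 10  ✗
b + c vs a: 10 + 4 = 14 > 6  ✓

No: 6 + 4 = 10 is not > 10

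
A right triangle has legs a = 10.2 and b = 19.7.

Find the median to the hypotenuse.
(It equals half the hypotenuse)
Hypotenuse c = √(a² + b²) = √(104.04 + 388.09) = √492.13 ≈ 22.184
Median to hypotenuse = c/2 ≈ 22.184/2 ≈ 11.092

Median = 11.09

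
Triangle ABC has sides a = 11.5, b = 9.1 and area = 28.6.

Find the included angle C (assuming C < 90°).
Area = ½·a·b·sin(C)  ⇒  sin(C) = 2·Area/(a·b) = 2·28.6/(11.5·9.1) = 57.2/104.65 ≈ 0.546584
C = arcsin(0.546584) ≈ 33.133° (taking the acute solution since C < 90°)

C = 33.13°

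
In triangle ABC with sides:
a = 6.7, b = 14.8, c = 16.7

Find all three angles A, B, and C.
Law of cosines for each angle (a² = 44.89, b² = 219.04, c² = 278.89):
cos(A) = (b² + c² − a²)/(2bc) = (219.04 + 278.89 − 44.89)/(2·14.8·16.7) = 453.04/494.32 ≈ 0.916491  ⇒  A ≈ 23.5816°
cos(B) = (a² + c² − b²)/(2ac) = (44.89 + 278.89 − 219.04)/(2·6.7·16.7) = 104.74/223.78 ≈ 0.468049  ⇒  B ≈ 62.0923°
cos(C) = (a² + b² − c²)/(2ab) = (44.89 + 219.04 − 278.89)/(2·6.7·14.8) = -14.96/198.32 ≈ -0.0754336  ⇒  C ≈ 94.3261°
Check: A + B + C ≈ 180°

A = 23.58°, B = 62.09°, C = 94.33°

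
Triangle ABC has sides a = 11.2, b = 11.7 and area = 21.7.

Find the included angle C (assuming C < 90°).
Area = ½·a·b·sin(C)  ⇒  sin(C) = 2·Area/(a·b) = 2·21.7/(11.2·11.7) = 43.4/131.04 ≈ 0.331197
C = arcsin(0.331197) ≈ 19.3414° (taking the acute solution since C < 90°)

C = 19.34°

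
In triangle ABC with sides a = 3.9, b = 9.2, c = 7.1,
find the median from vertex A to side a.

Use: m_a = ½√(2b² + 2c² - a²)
m_a = ½√(2·9.2² + 2·7.1² − 3.9²) = ½√(2·84.64 + 2·50.41 − 15.21) = ½√(169.28 + 100.82 − 15.21) = ½√254.89
√254.89 ≈ 15.9653, so m_a ≈ 7.98264

m_a = 7.983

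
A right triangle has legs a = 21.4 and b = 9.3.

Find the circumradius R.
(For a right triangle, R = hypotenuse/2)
Hypotenuse c = √(a² + b²) = √(457.96 + 86.49) = √544.45 ≈ 23.3335
R = c/2 ≈ 23.3335/2 ≈ 11.6667

R = 11.67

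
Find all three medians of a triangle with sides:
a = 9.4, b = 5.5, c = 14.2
Median formula: m_a = ½√(2b² + 2c² − a²) (and cyclically). a² = 88.36, b² = 30.25, c² = 201.64.
m_a = ½√(2·30.25 + 2·201.64 − 88.36) = ½√375.42 ≈ ½·19.3758 ≈ 9.68788
m_b = ½√(2·88.36 + 2·201.64 − 30.25) = ½√549.75 ≈ ½·23.4467 ≈ 11.7234
m_c = ½√(2·88.36 + 2·30.25 − 201.64) = ½√35.58 ≈ ½·5.9649 ≈ 2.98245

m_a = 9.688, m_b = 11.72, m_c = 2.982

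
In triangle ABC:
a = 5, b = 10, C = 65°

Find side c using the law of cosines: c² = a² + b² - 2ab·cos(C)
c² = 5² + 10² − 2·5·10·cos(65°)
cos(65°) ≈ 0.422618
c² ≈ 25 + 100 − 100·(0.422618) ≈ 125 − 42.2618 ≈ 82.7382
c ≈ √82.7382 ≈ 9.09605

c = 9.096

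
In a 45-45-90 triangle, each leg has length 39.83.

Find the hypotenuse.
In a 45-45-90 triangle the sides are in ratio 1 : 1 : √2, so hypotenuse = leg·√2.
Hypotenuse = 39.83·√2 ≈ 39.83·1.41421 ≈ 56.3281

Hypotenuse = 39.83√2 = 56.33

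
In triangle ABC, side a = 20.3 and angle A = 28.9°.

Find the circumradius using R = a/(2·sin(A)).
R = a/(2·sin(A)) = 20.3/(2·sin(28.9°))
sin(28.9°) ≈ 0.483282
R ≈ 20.3/(2·0.483282) = 20.3/0.966565 ≈ 21.0022

R = 21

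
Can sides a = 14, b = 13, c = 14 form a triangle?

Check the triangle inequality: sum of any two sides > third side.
a + b vs c: 14 + 13 = 27 > 14  ✓
a + c vs b: 14 + 14 = 28 > 13  ✓
b + c vs a: 13 + 14 = 27 > 14  ✓

Yes, triangle inequality satisfied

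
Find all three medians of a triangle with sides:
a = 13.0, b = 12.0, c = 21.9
Median formula: m_a = ½√(2b² + 2c² − a²) (and cyclically). a² = 169, b² = 144, c² = 479.61.
m_a = ½√(2·144 + 2·479.61 − 169) = ½√1078.22 ≈ ½·32.8363 ≈ 16.4181
m_b = ½√(2·169 + 2·479.61 − 144) = ½√1153.22 ≈ ½·33.9591 ≈ 16.9795
m_c = ½√(2·169 + 2·144 − 479.61) = ½√146.39 ≈ ½·12.0992 ≈ 6.04959

m_a = 16.42, m_b = 16.98, m_c = 6.05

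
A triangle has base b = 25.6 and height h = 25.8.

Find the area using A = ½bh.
A = ½·b·h = ½·25.6·25.8 = ½·660.48 = 330.24

Area = 330.24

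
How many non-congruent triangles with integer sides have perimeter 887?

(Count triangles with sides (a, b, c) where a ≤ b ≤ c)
Let a ≤ b ≤ c with a + b + c = 887. The only binding inequality is a + b > c, i.e. 887 − c > c, so c < 887/2; and c ≥ 887/3 since c is the largest side.
So 296 ≤ c ≤ 443. For each c, b runs from ⌈(887 − c)/2⌉ up to c (then a = 887 − b − c satisfies 1 ≤ a ≤ b automatically), giving c − ⌈(887 − c)/2⌉ + 1 choices.
Summing over c: 1 + 3 + 4 + 6 + … + 220 + 222  (148 terms, c = 296, …, 443) = 16502
Check (closed form: nearest integer to p²/48 for even p, (p+3)²/48 for odd p): (887+3)²/48 = 890²/48 = 792100/48 ≈ 16502.08 → 16502

16502 triangles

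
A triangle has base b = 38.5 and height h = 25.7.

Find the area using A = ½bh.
A = ½·b·h = ½·38.5·25.7 = ½·989.45 = 494.725

Area = 494.725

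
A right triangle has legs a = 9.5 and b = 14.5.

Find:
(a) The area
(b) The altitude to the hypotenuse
(a) The legs are perpendicular, so Area = ½·a·b = ½·9.5·14.5 = ½·137.75 = 68.875
(b) Hypotenuse c = √(a² + b²) = √(90.25 + 210.25) = √300.5 ≈ 17.3349
    Area = ½·c·h_c  ⇒  h_c = 2·Area/c = 137.75/17.3349 ≈ 7.94638

Area = 68.875, h_c = 7.946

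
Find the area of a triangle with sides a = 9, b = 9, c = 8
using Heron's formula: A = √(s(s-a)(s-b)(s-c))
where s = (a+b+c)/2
s = (9 + 9 + 8)/2 = 26/2 = 13
s − a = 4, s − b = 4, s − c = 5
s(s−a)(s−b)(s−c) = 13·4·4·5 = 1040
Area = √1040 ≈ 32.249

s = 13.0, Area = 32.25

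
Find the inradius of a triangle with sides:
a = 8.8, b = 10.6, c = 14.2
r = Area/s where s is the semi-perimeter.
s = (8.8 + 10.6 + 14.2)/2 = 33.6/2 = 16.8
Area = √(s(s−a)(s−b)(s−c)) = √(16.8·8·6.2·2.6) ≈ √2166.53 ≈ 46.546
r ≈ 46.546/16.8 ≈ 2.77059

r = 2.771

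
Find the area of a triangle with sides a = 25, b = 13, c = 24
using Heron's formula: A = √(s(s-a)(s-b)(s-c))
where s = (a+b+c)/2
s = (25 + 13 + 24)/2 = 62/2 = 31
s − a = 6, s − b = 18, s − c = 7
s(s−a)(s−b)(s−c) = 31·6·18·7 = 23436
Area = √23436 ≈ 153.088

s = 31.0, Area = 153.1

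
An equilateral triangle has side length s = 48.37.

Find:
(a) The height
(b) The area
(a) The height splits the triangle into two 30-60-90 halves: h = s·√3/2 = 48.37·1.73205/2 ≈ 83.7793/2 ≈ 41.8896
(b) Area = (√3/4)·s² = (√3/4)·48.37² = (√3/4)·2339.6569 ≈ 0.433013·2339.6569 ≈ 1013.1

Height = 41.89, Area = 1013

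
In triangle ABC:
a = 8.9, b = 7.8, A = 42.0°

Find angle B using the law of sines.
a/sin(A) = b/sin(B)  ⇒  sin(B) = b·sin(A)/a = 7.8·sin(42.0°)/8.9
sin(42.0°) ≈ 0.669131
sin(B) ≈ 7.8·0.669131/8.9 ≈ 5.21922/8.9 ≈ 0.586429
B = arcsin(0.586429) ≈ 35.904°
(Since b ≤ a we need B ≤ A, so the obtuse alternative 180° − 35.904° ≈ 144.096° is rejected.)

B = 35.9°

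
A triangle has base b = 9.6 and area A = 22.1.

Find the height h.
A = ½·b·h  ⇒  h = 2A/b = 2·22.1/9.6 = 44.2/9.6 ≈ 4.60417

h = 4.604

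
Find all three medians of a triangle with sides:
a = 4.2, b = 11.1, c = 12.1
Median formula: m_a = ½√(2b² + 2c² − a²) (and cyclically). a² = 17.64, b² = 123.21, c² = 146.41.
m_a = ½√(2·123.21 + 2·146.41 − 17.64) = ½√521.6 ≈ ½·22.8386 ≈ 11.4193
m_b = ½√(2·17.64 + 2·146.41 − 123.21) = ½√204.89 ≈ ½·14.314 ≈ 7.15699
m_c = ½√(2·17.64 + 2·123.21 − 146.41) = ½√135.29 ≈ ½·11.6314 ≈ 5.81571

m_a = 11.42, m_b = 7.157, m_c = 5.816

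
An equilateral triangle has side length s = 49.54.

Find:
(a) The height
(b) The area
(a) The height splits the triangle into two 30-60-90 halves: h = s·√3/2 = 49.54·1.73205/2 ≈ 85.8058/2 ≈ 42.9029
(b) Area = (√3/4)·s² = (√3/4)·49.54² = (√3/4)·2454.2116 ≈ 0.433013·2454.2116 ≈ 1062.7

Height = 42.9, Area = 1063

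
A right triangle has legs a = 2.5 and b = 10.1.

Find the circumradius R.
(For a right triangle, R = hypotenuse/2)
Hypotenuse c = √(a² + b²) = √(6.25 + 102.01) = √108.26 ≈ 10.4048
R = c/2 ≈ 10.4048/2 ≈ 5.2024

R = 5.202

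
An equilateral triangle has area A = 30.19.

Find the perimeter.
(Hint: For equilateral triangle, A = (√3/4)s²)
A = (√3/4)s²  ⇒  s² = 4A/√3 = 4·30.19/√3 = 120.76/1.73205 ≈ 69.7208
s ≈ √69.7208 ≈ 8.3499
Perimeter = 3s ≈ 3·8.3499 ≈ 25.0497

Perimeter = 25.05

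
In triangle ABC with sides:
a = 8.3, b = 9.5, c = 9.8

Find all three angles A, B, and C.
Law of cosines for each angle (a² = 68.89, b² = 90.25, c² = 96.04):
cos(A) = (b² + c² − a²)/(2bc) = (90.25 + 96.04 − 68.89)/(2·9.5·9.8) = 117.4/186.2 ≈ 0.630505  ⇒  A ≈ 50.9126°
cos(B) = (a² + c² − b²)/(2ac) = (68.89 + 96.04 − 90.25)/(2·8.3·9.8) = 74.68/162.68 ≈ 0.459061  ⇒  B ≈ 62.6735°
cos(C) = (a² + b² − c²)/(2ab) = (68.89 + 90.25 − 96.04)/(2·8.3·9.5) = 63.1/157.7 ≈ 0.400127  ⇒  C ≈ 66.4139°
Check: A + B + C ≈ 180°

A = 50.91°, B = 62.67°, C = 66.41°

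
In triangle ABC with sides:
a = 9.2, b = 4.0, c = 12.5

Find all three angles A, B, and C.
Law of cosines for each angle (a² = 84.64, b² = 16, c² = 156.25):
cos(A) = (b² + c² − a²)/(2bc) = (16 + 156.25 − 84.64)/(2·4.0·12.5) = 87.61/100 ≈ 0.8761  ⇒  A ≈ 28.8246°
cos(B) = (a² + c² − b²)/(2ac) = (84.64 + 156.25 − 16)/(2·9.2·12.5) = 224.89/230 ≈ 0.977783  ⇒  B ≈ 12.1002°
cos(C) = (a² + b² − c²)/(2ab) = (84.64 + 16 − 156.25)/(2·9.2·4.0) = -55.61/73.6 ≈ -0.755571  ⇒  C ≈ 139.075°
Check: A + B + C ≈ 180°

A = 28.82°, B = 12.1°, C = 139.1°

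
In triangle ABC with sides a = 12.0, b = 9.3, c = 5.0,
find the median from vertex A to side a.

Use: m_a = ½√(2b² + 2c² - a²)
m_a = ½√(2·9.3² + 2·5.0² − 12.0²) = ½√(2·86.49 + 2·25 − 144) = ½√(172.98 + 50 − 144) = ½√78.98
√78.98 ≈ 8.88707, so m_a ≈ 4.44353

m_a = 4.444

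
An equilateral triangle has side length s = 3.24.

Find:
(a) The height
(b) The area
(a) The height splits the triangle into two 30-60-90 halves: h = s·√3/2 = 3.24·1.73205/2 ≈ 5.61184/2 ≈ 2.80592
(b) Area = (√3/4)·s² = (√3/4)·3.24² = (√3/4)·10.4976 ≈ 0.433013·10.4976 ≈ 4.54559

Height = 2.806, Area = 4.546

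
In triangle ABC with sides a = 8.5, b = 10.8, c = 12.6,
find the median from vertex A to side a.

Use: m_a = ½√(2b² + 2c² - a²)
m_a = ½√(2·10.8² + 2·12.6² − 8.5²) = ½√(2·116.64 + 2·158.76 − 72.25) = ½√(233.28 + 317.52 − 72.25) = ½√478.55
√478.55 ≈ 21.8758, so m_a ≈ 10.9379

m_a = 10.94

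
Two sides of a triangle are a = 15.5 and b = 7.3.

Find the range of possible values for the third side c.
Triangle inequality: |a − b| < c < a + b
|a − b| = |15.5 − 7.3| = 8.2
a + b = 15.5 + 7.3 = 22.8

8.2 < c < 22.8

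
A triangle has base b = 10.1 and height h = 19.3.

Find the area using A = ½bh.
A = ½·b·h = ½·10.1·19.3 = ½·194.93 = 97.465

Area = 97.465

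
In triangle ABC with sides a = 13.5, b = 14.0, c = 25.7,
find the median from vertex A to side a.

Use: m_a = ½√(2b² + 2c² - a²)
m_a = ½√(2·14.0² + 2·25.7² − 13.5²) = ½√(2·196 + 2·660.49 − 182.25) = ½√(392 + 1320.98 − 182.25) = ½√1530.73
√1530.73 ≈ 39.1245, so m_a ≈ 19.5623

m_a = 19.56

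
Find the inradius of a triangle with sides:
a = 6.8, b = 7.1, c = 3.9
r = Area/s where s is the semi-perimeter.
s = (6.8 + 7.1 + 3.9)/2 = 17.8/2 = 8.9
Area = √(s(s−a)(s−b)(s−c)) = √(8.9·2.1·1.8·5) ≈ √168.21 ≈ 12.9696
r ≈ 12.9696/8.9 ≈ 1.45726

r = 1.457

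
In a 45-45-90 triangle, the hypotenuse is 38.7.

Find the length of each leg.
In a 45-45-90 triangle hypotenuse = leg·√2, so leg = hypotenuse/√2.
Leg = 38.7/√2 ≈ 38.7/1.41421 ≈ 27.365

Each leg = 27.37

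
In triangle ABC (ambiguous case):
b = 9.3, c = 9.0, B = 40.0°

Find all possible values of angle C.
b/sin(B) = c/sin(C)  ⇒  sin(C) = c·sin(B)/b = 9.0·sin(40.0°)/9.3
sin(40.0°) ≈ 0.642788
sin(C) ≈ 9.0·0.642788/9.3 ≈ 5.78509/9.3 ≈ 0.622053
Candidate 1: C₁ = arcsin(0.622053) ≈ 38.4662°  →  A = 180° − 40.0° − 38.4662° ≈ 101.534° > 0, valid
Candidate 2: C₂ = 180° − C₁ ≈ 141.534°  →  A = 180° − 40.0° − 141.534° ≈ -1.5338° ≤ 0, not a valid triangle

C = 38.47° (one solution)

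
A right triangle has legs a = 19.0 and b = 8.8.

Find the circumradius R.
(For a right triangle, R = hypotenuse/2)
Hypotenuse c = √(a² + b²) = √(361 + 77.44) = √438.44 ≈ 20.939
R = c/2 ≈ 20.939/2 ≈ 10.4695

R = 10.47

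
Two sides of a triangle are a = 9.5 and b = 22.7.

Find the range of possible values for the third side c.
Triangle inequality: |a − b| < c < a + b
|a − b| = |9.5 − 22.7| = 13.2
a + b = 9.5 + 22.7 = 32.2

13.2 < c < 32.2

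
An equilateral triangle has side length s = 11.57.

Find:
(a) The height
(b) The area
(a) The height splits the triangle into two 30-60-90 halves: h = s·√3/2 = 11.57·1.73205/2 ≈ 20.0398/2 ≈ 10.0199
(b) Area = (√3/4)·s² = (√3/4)·11.57² = (√3/4)·133.8649 ≈ 0.433013·133.8649 ≈ 57.9652

Height = 10.02, Area = 57.97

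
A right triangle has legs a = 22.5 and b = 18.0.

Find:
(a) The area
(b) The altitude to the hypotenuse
(a) The legs are perpendicular, so Area = ½·a·b = ½·22.5·18.0 = ½·405 = 202.5
(b) Hypotenuse c = √(a² + b²) = √(506.25 + 324) = √830.25 ≈ 28.8141
    Area = ½·c·h_c  ⇒  h_c = 2·Area/c = 405/28.8141 ≈ 14.0556

Area = 202.5, h_c = 14.06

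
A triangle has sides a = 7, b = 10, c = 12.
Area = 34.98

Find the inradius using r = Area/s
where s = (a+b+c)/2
s = (7 + 10 + 12)/2 = 29/2 = 14.5
r = Area/s = 34.98/14.5 ≈ 2.41241

r = 2.412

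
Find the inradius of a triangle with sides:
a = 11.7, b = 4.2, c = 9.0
r = Area/s where s is the semi-perimeter.
s = (11.7 + 4.2 + 9.0)/2 = 24.9/2 = 12.45
Area = √(s(s−a)(s−b)(s−c)) = √(12.45·0.75·8.25·3.45) ≈ √265.769 ≈ 16.3024
r ≈ 16.3024/12.45 ≈ 1.30943

r = 1.309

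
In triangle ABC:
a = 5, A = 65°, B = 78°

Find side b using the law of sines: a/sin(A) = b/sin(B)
a/sin(A) = b/sin(B)  ⇒  b = a·sin(B)/sin(A) = 5·sin(78°)/sin(65°)
sin(78°) ≈ 0.978148, sin(65°) ≈ 0.906308
b ≈ 5·0.978148/0.906308 ≈ 4.89074/0.906308 ≈ 5.39633

b = 5.396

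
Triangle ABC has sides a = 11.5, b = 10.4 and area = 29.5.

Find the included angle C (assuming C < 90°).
Area = ½·a·b·sin(C)  ⇒  sin(C) = 2·Area/(a·b) = 2·29.5/(11.5·10.4) = 59/119.6 ≈ 0.493311
C = arcsin(0.493311) ≈ 29.5584° (taking the acute solution since C < 90°)

C = 29.56°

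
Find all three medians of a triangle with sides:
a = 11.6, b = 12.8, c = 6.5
Median formula: m_a = ½√(2b² + 2c² − a²) (and cyclically). a² = 134.56, b² = 163.84, c² = 42.25.
m_a = ½√(2·163.84 + 2·42.25 − 134.56) = ½√277.62 ≈ ½·16.6619 ≈ 8.33097
m_b = ½√(2·134.56 + 2·42.25 − 163.84) = ½√189.78 ≈ ½·13.7761 ≈ 6.88803
m_c = ½√(2·134.56 + 2·163.84 − 42.25) = ½√554.55 ≈ ½·23.5489 ≈ 11.7744

m_a = 8.331, m_b = 6.888, m_c = 11.77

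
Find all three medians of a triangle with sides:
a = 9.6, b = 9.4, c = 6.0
Median formula: m_a = ½√(2b² + 2c² − a²) (and cyclically). a² = 92.16, b² = 88.36, c² = 36.
m_a = ½√(2·88.36 + 2·36 − 92.16) = ½√156.56 ≈ ½·12.5124 ≈ 6.2562
m_b = ½√(2·92.16 + 2·36 − 88.36) = ½√167.96 ≈ ½·12.9599 ≈ 6.47997
m_c = ½√(2·92.16 + 2·88.36 − 36) = ½√325.04 ≈ ½·18.0289 ≈ 9.01443

m_a = 6.256, m_b = 6.48, m_c = 9.014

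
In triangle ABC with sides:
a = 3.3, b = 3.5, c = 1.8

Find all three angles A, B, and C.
Law of cosines for each angle (a² = 10.89, b² = 12.25, c² = 3.24):
cos(A) = (b² + c² − a²)/(2bc) = (12.25 + 3.24 − 10.89)/(2·3.5·1.8) = 4.6/12.6 ≈ 0.365079  ⇒  A ≈ 68.5875°
cos(B) = (a² + c² − b²)/(2ac) = (10.89 + 3.24 − 12.25)/(2·3.3·1.8) = 1.88/11.88 ≈ 0.158249  ⇒  B ≈ 80.8947°
cos(C) = (a² + b² − c²)/(2ab) = (10.89 + 12.25 − 3.24)/(2·3.3·3.5) = 19.9/23.1 ≈ 0.861472  ⇒  C ≈ 30.5178°
Check: A + B + C ≈ 180°

A = 68.59°, B = 80.89°, C = 30.52°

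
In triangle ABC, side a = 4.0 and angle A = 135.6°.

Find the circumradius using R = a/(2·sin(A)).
R = a/(2·sin(A)) = 4.0/(2·sin(135.6°))
sin(135.6°) ≈ 0.699663
R ≈ 4.0/(2·0.699663) = 4.0/1.39933 ≈ 2.85852

R = 2.859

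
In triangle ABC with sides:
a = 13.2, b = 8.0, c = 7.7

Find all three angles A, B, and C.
Law of cosines for each angle (a² = 174.24, b² = 64, c² = 59.29):
cos(A) = (b² + c² − a²)/(2bc) = (64 + 59.29 − 174.24)/(2·8.0·7.7) = -50.95/123.2 ≈ -0.413555  ⇒  A ≈ 114.428°
cos(B) = (a² + c² − b²)/(2ac) = (174.24 + 59.29 − 64)/(2·13.2·7.7) = 169.53/203.28 ≈ 0.833973  ⇒  B ≈ 33.491°
cos(C) = (a² + b² − c²)/(2ab) = (174.24 + 64 − 59.29)/(2·13.2·8.0) = 178.95/211.2 ≈ 0.847301  ⇒  C ≈ 32.0807°
Check: A + B + C ≈ 180°

A = 114.4°, B = 33.49°, C = 32.08°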